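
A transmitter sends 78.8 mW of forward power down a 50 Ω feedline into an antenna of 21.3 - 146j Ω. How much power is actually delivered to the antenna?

P_delivered ≈ 12.7 mW

|Γ| = |(-28.7 − j146)/(71.3 − j146)| = 0.916
|Γ|² = 0.839
P_refl = |Γ|²·P_inc = 66.1 mW, P_del = (1 − |Γ|²)·P_inc = 12.7 mW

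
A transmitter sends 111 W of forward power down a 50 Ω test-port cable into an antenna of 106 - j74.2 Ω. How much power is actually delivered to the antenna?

P_delivered ≈ 78.9 W

|Γ| = |(56 − j74.2)/(156 − j74.2)| = 0.538
|Γ|² = 0.29
P_refl = |Γ|²·P_inc = 32.1 W, P_del = (1 − |Γ|²)·P_inc = 78.9 W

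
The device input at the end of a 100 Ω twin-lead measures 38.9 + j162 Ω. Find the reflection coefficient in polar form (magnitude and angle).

Γ ≈ 0.811 ∠ 61.3°

Γ = (Z_L − Z_0)/(Z_L + Z_0) = (-61.1 + j162)/(138.9 + j162)
|Γ| = 173/213 = 0.811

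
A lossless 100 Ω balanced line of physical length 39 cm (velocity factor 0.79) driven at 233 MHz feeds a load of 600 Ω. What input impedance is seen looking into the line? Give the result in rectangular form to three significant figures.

λ = v/f = 0.79·c / 233 MHz = 1.02 m
βl = 2π·l/λ = 2π × 0.383 = 138°
tan(βl) = tan(138°) = -0.899
Z_in = Z_0·(Z_L + jZ_0·tanβl)/(Z_0 + jZ_L·tanβl)
     = 100·(600 − j89.9)/(100 − j540)

Z_in ≈ 36 + j105 Ω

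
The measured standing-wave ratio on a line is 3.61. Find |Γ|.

|Γ| ≈ 0.566

|Γ| = (S − 1)/(S + 1) = (3.61 − 1)/(3.61 + 1) = 2.61/4.61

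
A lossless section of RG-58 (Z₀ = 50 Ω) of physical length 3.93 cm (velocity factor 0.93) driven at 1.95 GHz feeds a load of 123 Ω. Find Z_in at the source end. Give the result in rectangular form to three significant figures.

λ = v/f = 0.93·c / 1.95 GHz = 0.143 m
βl = 2π·l/λ = 2π × 0.275 = 98.9°
tan(βl) = tan(98.9°) = -6.4
Z_in = Z_0·(Z_L + jZ_0·tanβl)/(Z_0 + jZ_L·tanβl)
     = 50·(123 − j320)/(50 − j787)

Z_in ≈ 20.7 + j6.5 Ω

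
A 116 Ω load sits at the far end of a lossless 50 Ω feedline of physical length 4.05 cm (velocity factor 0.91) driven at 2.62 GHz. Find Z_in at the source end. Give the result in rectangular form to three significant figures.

λ = v/f = 0.91·c / 2.62 GHz = 0.104 m
βl = 2π·l/λ = 2π × 0.389 = 140°
tan(βl) = tan(140°) = -0.841
Z_in = Z_0·(Z_L + jZ_0·tanβl)/(Z_0 + jZ_L·tanβl)
     = 50·(116 − j42.1)/(50 − j97.6)

Z_in ≈ 41.2 + j38.3 Ω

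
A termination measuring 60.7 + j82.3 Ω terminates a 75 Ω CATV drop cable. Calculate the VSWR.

VSWR ≈ 3.22

Γ = (Z_L − Z_0)/(Z_L + Z_0) = (-14.3 + j82.3)/(135.7 + j82.3)
|Γ| = 83.5/159 = 0.526
VSWR = (1 + |Γ|)/(1 − |Γ|) = 1.53/0.474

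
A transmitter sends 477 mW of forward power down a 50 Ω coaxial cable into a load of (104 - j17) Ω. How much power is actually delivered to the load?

|Γ| = |(54 − j17)/(154 − j17)| = 0.365
|Γ|² = 0.134
P_refl = |Γ|²·P_inc = 63.7 mW, P_del = (1 − |Γ|²)·P_inc = 413 mW

P_delivered ≈ 413 mW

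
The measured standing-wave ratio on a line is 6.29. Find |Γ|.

|Γ| = (S − 1)/(S + 1) = (6.29 − 1)/(6.29 + 1) = 5.29/7.29

|Γ| ≈ 0.726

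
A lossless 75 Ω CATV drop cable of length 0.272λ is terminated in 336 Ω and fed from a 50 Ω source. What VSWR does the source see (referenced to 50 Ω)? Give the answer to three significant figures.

VSWR ≈ 3.06

βl = 2π × 0.272 = 97.9°
tan(βl) = -7.19
Z_in = Z_0·(Z_L + jZ_0·tanβl)/(Z_0 + jZ_L·tanβl) = 17 + j9.9 Ω
Γ_s = (Z_in − Z_s)/(Z_in + Z_s) = (-33 + j9.9)/(67 + j9.9), |Γ_s| = 0.508
VSWR = (1 + |Γ_s|)/(1 − |Γ_s|)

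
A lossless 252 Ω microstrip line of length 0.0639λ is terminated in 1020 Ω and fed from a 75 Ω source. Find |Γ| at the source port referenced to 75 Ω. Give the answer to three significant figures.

|Γ| ≈ 0.844

βl = 2π × 0.0639 = 23°
tan(βl) = 0.425
Z_in = Z_0·(Z_L + jZ_0·tanβl)/(Z_0 + jZ_L·tanβl) = 305 − j416 Ω
Γ_s = (Z_in − Z_s)/(Z_in + Z_s) = (230 − j416)/(380 − j416), |Γ_s| = 0.844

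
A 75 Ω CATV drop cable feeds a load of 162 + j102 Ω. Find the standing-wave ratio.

VSWR ≈ 3.16

Γ = (Z_L − Z_0)/(Z_L + Z_0) = (87 + j102)/(237 + j102)
|Γ| = 134/258 = 0.52
VSWR = (1 + |Γ|)/(1 − |Γ|) = 1.52/0.48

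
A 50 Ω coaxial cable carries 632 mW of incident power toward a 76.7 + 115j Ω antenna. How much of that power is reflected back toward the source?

|Γ| = |(26.7 + j115)/(126.7 + j115)| = 0.69
|Γ|² = 0.476
P_refl = |Γ|²·P_inc = 301 mW, P_del = (1 − |Γ|²)·P_inc = 331 mW

P_reflected ≈ 301 mW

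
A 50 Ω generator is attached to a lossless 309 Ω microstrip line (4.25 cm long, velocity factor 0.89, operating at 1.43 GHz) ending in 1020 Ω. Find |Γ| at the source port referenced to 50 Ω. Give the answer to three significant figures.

|Γ| ≈ 0.4

λ = v/f = 0.89·c / 1.43 GHz = 0.187 m
βl = 2π·l/λ = 2π × 0.228 = 81.9°
tan(βl) = 7.07
Z_in = Z_0·(Z_L + jZ_0·tanβl)/(Z_0 + jZ_L·tanβl) = 95.3 − j39.6 Ω
Γ_s = (Z_in − Z_s)/(Z_in + Z_s) = (45.3 − j39.6)/(145 − j39.6), |Γ_s| = 0.4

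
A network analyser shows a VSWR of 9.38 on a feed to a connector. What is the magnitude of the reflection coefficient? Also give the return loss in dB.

|Γ| ≈ 0.807; return loss ≈ 1.86 dB

|Γ| = (S − 1)/(S + 1) = (9.38 − 1)/(9.38 + 1) = 8.38/10.4
RL = −20·log₁₀|Γ| = −20·log₁₀(0.807)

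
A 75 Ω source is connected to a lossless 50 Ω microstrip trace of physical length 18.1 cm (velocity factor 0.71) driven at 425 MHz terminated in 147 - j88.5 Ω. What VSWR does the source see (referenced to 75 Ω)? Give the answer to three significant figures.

VSWR ≈ 4.24

λ = v/f = 0.71·c / 425 MHz = 0.501 m
βl = 2π·l/λ = 2π × 0.361 = 130°
tan(βl) = -1.19
Z_in = Z_0·(Z_L + jZ_0·tanβl)/(Z_0 + jZ_L·tanβl) = 26.4 + j50.3 Ω
Γ_s = (Z_in − Z_s)/(Z_in + Z_s) = (-48.6 + j50.3)/(101 + j50.3), |Γ_s| = 0.619
VSWR = (1 + |Γ_s|)/(1 − |Γ_s|)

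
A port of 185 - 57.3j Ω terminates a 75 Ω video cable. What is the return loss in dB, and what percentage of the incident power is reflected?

Γ = (110 − j57.3)/(260 − j57.3), |Γ| = 0.466
RL = −20·log₁₀(0.466) = 6.63 dB
P_refl/P_inc = |Γ|² = 0.217

RL ≈ 6.63 dB; 21.7% of incident power reflected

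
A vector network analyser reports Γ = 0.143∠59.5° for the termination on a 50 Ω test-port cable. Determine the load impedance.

Z_L ≈ 56 + j14.1 Ω

Z_L = Z_0·(1 + Γ)/(1 − Γ) = 50·(1.07 + j0.123)/(0.927 − j0.123)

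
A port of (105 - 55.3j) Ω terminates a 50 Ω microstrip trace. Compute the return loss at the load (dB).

Γ = (55 − j55.3)/(155 − j55.3), |Γ| = 0.474
RL = −20·log₁₀|Γ| = −20·log₁₀(0.474)

RL ≈ 6.49 dB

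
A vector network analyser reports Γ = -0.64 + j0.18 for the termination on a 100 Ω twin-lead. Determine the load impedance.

Z_L ≈ 20.5 + j13.2 Ω

Z_L = Z_0·(1 + Γ)/(1 − Γ) = 100·(0.36 + j0.18)/(1.64 − j0.18)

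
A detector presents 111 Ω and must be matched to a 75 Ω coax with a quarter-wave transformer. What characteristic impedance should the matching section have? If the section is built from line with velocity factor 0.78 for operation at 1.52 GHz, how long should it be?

Z_qwt = √(Z_0·R_L) = √(75 × 111) = √8325
λ = 0.78·c/f = 0.154 m, so l = λ/4 = 0.0385 m

Z_qwt ≈ 91.2 Ω; length ≈ 3.85 cm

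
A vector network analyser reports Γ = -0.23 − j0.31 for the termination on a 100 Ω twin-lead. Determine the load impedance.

Z_L = Z_0·(1 + Γ)/(1 − Γ) = 100·(0.77 − j0.31)/(1.23 + j0.31)

Z_L ≈ 52.9 − j38.5 Ω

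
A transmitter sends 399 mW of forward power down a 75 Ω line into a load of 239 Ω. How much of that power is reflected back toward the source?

P_reflected ≈ 109 mW

Γ = (239 − 75)/(239 + 75) = 0.522
|Γ|² = 0.273
P_refl = |Γ|²·P_inc = 109 mW, P_del = (1 − |Γ|²)·P_inc = 290 mW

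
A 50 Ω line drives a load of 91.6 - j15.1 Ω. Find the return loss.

RL ≈ 10.2 dB

Γ = (41.6 − j15.1)/(141.6 − j15.1), |Γ| = 0.311
RL = −20·log₁₀|Γ| = −20·log₁₀(0.311)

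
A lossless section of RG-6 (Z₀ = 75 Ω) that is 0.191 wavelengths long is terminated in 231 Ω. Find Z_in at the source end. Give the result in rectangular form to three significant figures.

βl = 2π × 0.191 = 68.8°
tan(βl) = tan(68.8°) = 2.57
Z_in = Z_0·(Z_L + jZ_0·tanβl)/(Z_0 + jZ_L·tanβl)
     = 75·(231 + j193)/(75 + j594)

Z_in ≈ 27.6 − j25.7 Ω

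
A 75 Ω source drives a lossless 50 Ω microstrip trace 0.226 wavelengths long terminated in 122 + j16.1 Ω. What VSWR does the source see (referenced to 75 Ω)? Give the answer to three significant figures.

VSWR ≈ 3.65

βl = 2π × 0.226 = 81.4°
tan(βl) = 6.58
Z_in = Z_0·(Z_L + jZ_0·tanβl)/(Z_0 + jZ_L·tanβl) = 20.9 − j9.05 Ω
Γ_s = (Z_in − Z_s)/(Z_in + Z_s) = (-54.1 − j9.05)/(95.9 − j9.05), |Γ_s| = 0.57
VSWR = (1 + |Γ_s|)/(1 − |Γ_s|)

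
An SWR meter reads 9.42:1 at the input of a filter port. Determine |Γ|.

|Γ| ≈ 0.808

|Γ| = (S − 1)/(S + 1) = (9.42 − 1)/(9.42 + 1) = 8.42/10.4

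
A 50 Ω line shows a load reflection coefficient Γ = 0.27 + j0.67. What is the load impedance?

Z_L = Z_0·(1 + Γ)/(1 − Γ) = 50·(1.27 + j0.67)/(0.73 − j0.67)

Z_L ≈ 24.4 + j68.2 Ω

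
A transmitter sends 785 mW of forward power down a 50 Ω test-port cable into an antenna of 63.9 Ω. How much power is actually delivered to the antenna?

Γ = (63.9 − 50)/(63.9 + 50) = 0.122
|Γ|² = 0.0149
P_refl = |Γ|²·P_inc = 11.7 mW, P_del = (1 − |Γ|²)·P_inc = 773 mW

P_delivered ≈ 773 mW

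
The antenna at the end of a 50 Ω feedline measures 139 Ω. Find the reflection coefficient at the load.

Γ = (Z_L − Z_0)/(Z_L + Z_0) = (139 − 50)/(139 + 50) = 89/189

Γ = 0.471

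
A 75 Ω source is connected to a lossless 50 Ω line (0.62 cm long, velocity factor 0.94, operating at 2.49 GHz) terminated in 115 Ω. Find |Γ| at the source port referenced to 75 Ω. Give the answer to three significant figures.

|Γ| ≈ 0.288

λ = v/f = 0.94·c / 2.49 GHz = 0.113 m
βl = 2π·l/λ = 2π × 0.0547 = 19.7°
tan(βl) = 0.358
Z_in = Z_0·(Z_L + jZ_0·tanβl)/(Z_0 + jZ_L·tanβl) = 77.3 − j45.8 Ω
Γ_s = (Z_in − Z_s)/(Z_in + Z_s) = (2.29 − j45.8)/(152 − j45.8), |Γ_s| = 0.288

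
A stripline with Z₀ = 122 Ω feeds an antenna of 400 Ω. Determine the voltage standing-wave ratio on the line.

VSWR ≈ 3.28

Γ = (400 − 122)/(400 + 122) = 0.533
VSWR = (1 + 0.533)/(1 − 0.533)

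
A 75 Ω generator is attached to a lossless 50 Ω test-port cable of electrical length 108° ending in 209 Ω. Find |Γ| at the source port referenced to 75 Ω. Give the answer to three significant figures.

tan(βl) = -3.08
Z_in = Z_0·(Z_L + jZ_0·tanβl)/(Z_0 + jZ_L·tanβl) = 13.1 + j15.2 Ω
Γ_s = (Z_in − Z_s)/(Z_in + Z_s) = (-61.9 + j15.2)/(88.1 + j15.2), |Γ_s| = 0.712

|Γ| ≈ 0.712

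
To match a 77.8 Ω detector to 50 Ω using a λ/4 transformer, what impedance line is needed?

Z_qwt = √(Z_0·R_L) = √(50 × 77.8) = √3890

Z_qwt ≈ 62.4 Ω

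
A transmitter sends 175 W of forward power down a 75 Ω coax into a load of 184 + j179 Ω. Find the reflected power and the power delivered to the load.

|Γ| = |(109 + j179)/(259 + j179)| = 0.666
|Γ|² = 0.443
P_refl = |Γ|²·P_inc = 77.5 W, P_del = (1 − |Γ|²)·P_inc = 97.5 W

P_reflected ≈ 77.5 W; P_delivered ≈ 97.5 W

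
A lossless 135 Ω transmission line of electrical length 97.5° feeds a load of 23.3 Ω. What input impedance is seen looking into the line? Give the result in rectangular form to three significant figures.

tan(βl) = tan(97.5°) = -7.6
Z_in = Z_0·(Z_L + jZ_0·tanβl)/(Z_0 + jZ_L·tanβl)
     = 135·(23.3 − j1030)/(135 − j177)

Z_in ≈ 503 − j366 Ω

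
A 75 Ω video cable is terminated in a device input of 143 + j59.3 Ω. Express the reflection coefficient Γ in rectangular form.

Γ = (Z_L − Z_0)/(Z_L + Z_0) = (68 + j59.3)/(218 + j59.3)

Γ ≈ 0.359 + j0.174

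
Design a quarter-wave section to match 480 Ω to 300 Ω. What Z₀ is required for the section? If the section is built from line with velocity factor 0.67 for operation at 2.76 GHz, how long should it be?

Z_qwt = √(Z_0·R_L) = √(300 × 480) = √144000
λ = 0.67·c/f = 0.0728 m, so l = λ/4 = 0.0182 m

Z_qwt ≈ 379 Ω; length ≈ 1.82 cm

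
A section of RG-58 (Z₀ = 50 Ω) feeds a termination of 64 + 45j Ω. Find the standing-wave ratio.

Γ = (Z_L − Z_0)/(Z_L + Z_0) = (14 + j45)/(114 + j45)
|Γ| = 47.1/123 = 0.385
VSWR = (1 + |Γ|)/(1 − |Γ|) = 1.38/0.615

VSWR ≈ 2.25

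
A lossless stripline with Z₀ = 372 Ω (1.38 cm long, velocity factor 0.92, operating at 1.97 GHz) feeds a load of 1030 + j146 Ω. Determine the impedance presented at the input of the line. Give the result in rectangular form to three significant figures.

λ = v/f = 0.92·c / 1.97 GHz = 0.14 m
βl = 2π·l/λ = 2π × 0.0985 = 35.5°
tan(βl) = tan(35.5°) = 0.712
Z_in = Z_0·(Z_L + jZ_0·tanβl)/(Z_0 + jZ_L·tanβl)
     = 372·(1030 + j411)/(268 + j734)

Z_in ≈ 352 − j394 Ω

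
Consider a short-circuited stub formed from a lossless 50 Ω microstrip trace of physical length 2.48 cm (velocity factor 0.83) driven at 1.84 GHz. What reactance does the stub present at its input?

X_in ≈ 112 Ω (inductive)

λ = v/f = 0.83·c / 1.84 GHz = 0.135 m
βl = 2π·l/λ = 2π × 0.183 = 66°
tan(βl) = 2.24
For a short-circuited stub, Z_in = jZ_0·tan(βl)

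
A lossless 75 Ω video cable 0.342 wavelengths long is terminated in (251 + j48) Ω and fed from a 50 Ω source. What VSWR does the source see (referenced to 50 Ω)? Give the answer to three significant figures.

βl = 2π × 0.342 = 123°
tan(βl) = -1.53
Z_in = Z_0·(Z_L + jZ_0·tanβl)/(Z_0 + jZ_L·tanβl) = 27.8 + j38.2 Ω
Γ_s = (Z_in − Z_s)/(Z_in + Z_s) = (-22.2 + j38.2)/(77.8 + j38.2), |Γ_s| = 0.51
VSWR = (1 + |Γ_s|)/(1 − |Γ_s|)

VSWR ≈ 3.08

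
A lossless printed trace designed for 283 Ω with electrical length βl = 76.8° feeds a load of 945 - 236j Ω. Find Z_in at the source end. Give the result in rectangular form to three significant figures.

Z_in ≈ 81.1 − j40.4 Ω

tan(βl) = tan(76.8°) = 4.26
Z_in = Z_0·(Z_L + jZ_0·tanβl)/(Z_0 + jZ_L·tanβl)
     = 283·(945 + j971)/(1290 + j4030)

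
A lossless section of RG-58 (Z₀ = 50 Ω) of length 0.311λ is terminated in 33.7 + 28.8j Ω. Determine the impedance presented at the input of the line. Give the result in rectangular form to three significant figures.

Z_in ≈ 27.7 − j20.1 Ω

βl = 2π × 0.311 = 112°
tan(βl) = tan(112°) = -2.48
Z_in = Z_0·(Z_L + jZ_0·tanβl)/(Z_0 + jZ_L·tanβl)
     = 50·(33.7 − j95.2)/(121 − j83.6)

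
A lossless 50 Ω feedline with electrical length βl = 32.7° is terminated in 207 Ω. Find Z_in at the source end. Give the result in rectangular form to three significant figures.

Z_in ≈ 36.2 − j64.2 Ω

tan(βl) = tan(32.7°) = 0.642
Z_in = Z_0·(Z_L + jZ_0·tanβl)/(Z_0 + jZ_L·tanβl)
     = 50·(207 + j32.1)/(50 + j133)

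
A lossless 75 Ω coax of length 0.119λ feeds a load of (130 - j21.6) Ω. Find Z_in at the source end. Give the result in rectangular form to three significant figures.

βl = 2π × 0.119 = 42.8°
tan(βl) = tan(42.8°) = 0.927
Z_in = Z_0·(Z_L + jZ_0·tanβl)/(Z_0 + jZ_L·tanβl)
     = 75·(130 + j47.9)/(95 + j121)

Z_in ≈ 57.7 − j35.4 Ω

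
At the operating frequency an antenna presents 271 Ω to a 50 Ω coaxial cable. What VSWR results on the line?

VSWR ≈ 5.42

Γ = (271 − 50)/(271 + 50) = 0.688
VSWR = (1 + 0.688)/(1 − 0.688)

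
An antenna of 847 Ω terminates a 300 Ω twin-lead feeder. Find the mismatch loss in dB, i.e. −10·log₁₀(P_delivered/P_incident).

Γ = (847 − 300)/(847 + 300) = 0.477
|Γ|² = 0.227, so P_del/P_inc = 1 − |Γ|² = 0.773
ML = −10·log₁₀(1 − |Γ|²)

mismatch loss ≈ 1.12 dB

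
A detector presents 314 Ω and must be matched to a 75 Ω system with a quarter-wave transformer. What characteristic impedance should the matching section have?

Z_qwt ≈ 153 Ω

Z_qwt = √(Z_0·R_L) = √(75 × 314) = √23550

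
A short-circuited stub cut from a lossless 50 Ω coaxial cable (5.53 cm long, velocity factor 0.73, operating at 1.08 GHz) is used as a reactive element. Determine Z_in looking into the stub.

λ = v/f = 0.73·c / 1.08 GHz = 0.203 m
βl = 2π·l/λ = 2π × 0.273 = 98.2°
tan(βl) = -6.96
For a short-circuited stub, Z_in = jZ_0·tan(βl)

Z_in ≈ −j348 Ω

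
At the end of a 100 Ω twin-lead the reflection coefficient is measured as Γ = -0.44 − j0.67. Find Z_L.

Z_L = Z_0·(1 + Γ)/(1 − Γ) = 100·(0.56 − j0.67)/(1.44 + j0.67)

Z_L ≈ 14.2 − j53.1 Ω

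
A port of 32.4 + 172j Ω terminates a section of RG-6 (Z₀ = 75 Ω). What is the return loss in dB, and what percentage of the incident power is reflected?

RL ≈ 1.17 dB; 76.4% of incident power reflected

Γ = (-42.6 + j172)/(107.4 + j172), |Γ| = 0.874
RL = −20·log₁₀(0.874) = 1.17 dB
P_refl/P_inc = |Γ|² = 0.764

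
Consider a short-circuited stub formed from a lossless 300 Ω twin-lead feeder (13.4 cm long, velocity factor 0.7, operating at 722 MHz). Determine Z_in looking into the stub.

λ = v/f = 0.7·c / 722 MHz = 0.291 m
βl = 2π·l/λ = 2π × 0.461 = 166°
tan(βl) = -0.252
For a short-circuited stub, Z_in = jZ_0·tan(βl)

Z_in ≈ −j75.6 Ω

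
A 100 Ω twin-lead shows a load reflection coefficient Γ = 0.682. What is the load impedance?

Z_L = Z_0·(1 + Γ)/(1 − Γ) = 100·(1.68)/(0.318)

Z_L ≈ 529 Ω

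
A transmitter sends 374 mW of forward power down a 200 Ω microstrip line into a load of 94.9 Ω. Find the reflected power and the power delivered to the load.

P_reflected ≈ 47.5 mW; P_delivered ≈ 326 mW

Γ = (94.9 − 200)/(94.9 + 200) = -0.356
|Γ|² = 0.127
P_refl = |Γ|²·P_inc = 47.5 mW, P_del = (1 − |Γ|²)·P_inc = 326 mW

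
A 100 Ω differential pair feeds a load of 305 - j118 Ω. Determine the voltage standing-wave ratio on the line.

VSWR ≈ 3.55

Γ = (Z_L − Z_0)/(Z_L + Z_0) = (205 − j118)/(405 − j118)
|Γ| = 237/422 = 0.561
VSWR = (1 + |Γ|)/(1 − |Γ|) = 1.56/0.439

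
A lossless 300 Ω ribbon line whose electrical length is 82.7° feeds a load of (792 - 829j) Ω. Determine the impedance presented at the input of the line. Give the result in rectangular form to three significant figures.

tan(βl) = tan(82.7°) = 7.81
Z_in = Z_0·(Z_L + jZ_0·tanβl)/(Z_0 + jZ_L·tanβl)
     = 300·(792 + j1510)/(6770 + j6180)

Z_in ≈ 52.5 + j19.1 Ω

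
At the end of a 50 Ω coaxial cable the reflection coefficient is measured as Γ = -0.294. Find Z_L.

Z_L = Z_0·(1 + Γ)/(1 − Γ) = 50·(0.706)/(1.29)

Z_L ≈ 27.3 Ω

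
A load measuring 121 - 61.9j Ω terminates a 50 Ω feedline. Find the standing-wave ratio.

Γ = (Z_L − Z_0)/(Z_L + Z_0) = (71 − j61.9)/(171 − j61.9)
|Γ| = 94.2/182 = 0.518
VSWR = (1 + |Γ|)/(1 − |Γ|) = 1.52/0.482

VSWR ≈ 3.15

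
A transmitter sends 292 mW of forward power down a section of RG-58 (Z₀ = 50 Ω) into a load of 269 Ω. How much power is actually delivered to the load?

Γ = (269 − 50)/(269 + 50) = 0.687
|Γ|² = 0.471
P_refl = |Γ|²·P_inc = 138 mW, P_del = (1 − |Γ|²)·P_inc = 154 mW

P_delivered ≈ 154 mW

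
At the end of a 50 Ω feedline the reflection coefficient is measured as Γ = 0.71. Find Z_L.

Z_L ≈ 295 Ω

Z_L = Z_0·(1 + Γ)/(1 − Γ) = 50·(1.71)/(0.29)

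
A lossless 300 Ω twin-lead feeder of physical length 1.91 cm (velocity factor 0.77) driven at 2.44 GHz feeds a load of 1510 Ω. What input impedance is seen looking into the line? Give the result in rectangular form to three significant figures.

Z_in ≈ 65.2 − j89.8 Ω

λ = v/f = 0.77·c / 2.44 GHz = 0.0947 m
βl = 2π·l/λ = 2π × 0.202 = 72.6°
tan(βl) = tan(72.6°) = 3.2
Z_in = Z_0·(Z_L + jZ_0·tanβl)/(Z_0 + jZ_L·tanβl)
     = 300·(1510 + j959)/(300 + j4830)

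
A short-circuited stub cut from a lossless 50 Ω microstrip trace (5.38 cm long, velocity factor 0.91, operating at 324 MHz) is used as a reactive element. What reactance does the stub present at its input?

λ = v/f = 0.91·c / 324 MHz = 0.843 m
βl = 2π·l/λ = 2π × 0.0639 = 23°
tan(βl) = 0.424
For a short-circuited stub, Z_in = jZ_0·tan(βl)

X_in ≈ 21.2 Ω (inductive)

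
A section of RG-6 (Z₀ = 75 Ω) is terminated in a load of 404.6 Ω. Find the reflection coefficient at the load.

Γ = 0.687

Γ = (Z_L − Z_0)/(Z_L + Z_0) = (404.6 − 75)/(404.6 + 75) = 329.6/479.6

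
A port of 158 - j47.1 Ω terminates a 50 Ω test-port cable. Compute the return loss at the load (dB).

RL ≈ 5.15 dB

Γ = (108 − j47.1)/(208 − j47.1), |Γ| = 0.552
RL = −20·log₁₀|Γ| = −20·log₁₀(0.552)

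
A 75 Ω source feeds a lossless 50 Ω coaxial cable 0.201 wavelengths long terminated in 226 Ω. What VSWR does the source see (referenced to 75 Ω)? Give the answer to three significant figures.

VSWR ≈ 6.44

βl = 2π × 0.201 = 72.4°
tan(βl) = 3.14
Z_in = Z_0·(Z_L + jZ_0·tanβl)/(Z_0 + jZ_L·tanβl) = 12.1 − j15 Ω
Γ_s = (Z_in − Z_s)/(Z_in + Z_s) = (-62.9 − j15)/(87.1 − j15), |Γ_s| = 0.731
VSWR = (1 + |Γ_s|)/(1 − |Γ_s|)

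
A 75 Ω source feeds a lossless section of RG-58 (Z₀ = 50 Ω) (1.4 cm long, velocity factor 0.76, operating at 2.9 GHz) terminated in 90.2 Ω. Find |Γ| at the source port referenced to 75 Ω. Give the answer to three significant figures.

|Γ| ≈ 0.424

λ = v/f = 0.76·c / 2.9 GHz = 0.0786 m
βl = 2π·l/λ = 2π × 0.178 = 64.1°
tan(βl) = 2.06
Z_in = Z_0·(Z_L + jZ_0·tanβl)/(Z_0 + jZ_L·tanβl) = 31.9 − j15.7 Ω
Γ_s = (Z_in − Z_s)/(Z_in + Z_s) = (-43.1 − j15.7)/(107 − j15.7), |Γ_s| = 0.424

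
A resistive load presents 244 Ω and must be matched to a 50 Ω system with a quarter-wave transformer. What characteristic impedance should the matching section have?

Z_qwt ≈ 110 Ω

Z_qwt = √(Z_0·R_L) = √(50 × 244) = √12200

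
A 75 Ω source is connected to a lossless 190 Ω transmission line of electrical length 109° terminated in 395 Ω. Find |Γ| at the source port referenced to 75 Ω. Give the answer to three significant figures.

tan(βl) = -2.9
Z_in = Z_0·(Z_L + jZ_0·tanβl)/(Z_0 + jZ_L·tanβl) = 99.5 + j48.9 Ω
Γ_s = (Z_in − Z_s)/(Z_in + Z_s) = (24.5 + j48.9)/(174 + j48.9), |Γ_s| = 0.302

|Γ| ≈ 0.302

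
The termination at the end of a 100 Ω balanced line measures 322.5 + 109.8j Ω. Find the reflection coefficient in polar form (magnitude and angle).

Γ ≈ 0.568 ∠ 11.7°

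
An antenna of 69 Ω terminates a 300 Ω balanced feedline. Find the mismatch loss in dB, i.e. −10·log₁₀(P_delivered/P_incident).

Γ = (69 − 300)/(69 + 300) = -0.626
|Γ|² = 0.392, so P_del/P_inc = 1 − |Γ|² = 0.608
ML = −10·log₁₀(1 − |Γ|²)

mismatch loss ≈ 2.16 dB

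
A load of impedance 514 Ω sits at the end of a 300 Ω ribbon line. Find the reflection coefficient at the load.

Γ = 0.263

Γ = (Z_L − Z_0)/(Z_L + Z_0) = (514 − 300)/(514 + 300) = 214/814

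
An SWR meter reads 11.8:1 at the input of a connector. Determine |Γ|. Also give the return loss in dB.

|Γ| ≈ 0.844; return loss ≈ 1.48 dB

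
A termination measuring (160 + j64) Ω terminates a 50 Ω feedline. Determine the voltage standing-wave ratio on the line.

VSWR ≈ 3.76

Γ = (Z_L − Z_0)/(Z_L + Z_0) = (110 + j64)/(210 + j64)
|Γ| = 127/220 = 0.58
VSWR = (1 + |Γ|)/(1 − |Γ|) = 1.58/0.42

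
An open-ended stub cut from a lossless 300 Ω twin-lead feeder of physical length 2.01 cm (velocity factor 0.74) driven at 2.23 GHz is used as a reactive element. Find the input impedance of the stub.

Z_in ≈ −j93.5 Ω

λ = v/f = 0.74·c / 2.23 GHz = 0.0996 m
βl = 2π·l/λ = 2π × 0.202 = 72.7°
tan(βl) = 3.21
For an open-ended stub, Z_in = −jZ_0·cot(βl) = −jZ_0/tan(βl)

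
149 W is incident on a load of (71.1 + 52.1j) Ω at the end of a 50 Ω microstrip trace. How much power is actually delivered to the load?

|Γ| = |(21.1 + j52.1)/(121.1 + j52.1)| = 0.426
|Γ|² = 0.182
P_refl = |Γ|²·P_inc = 27.1 W, P_del = (1 − |Γ|²)·P_inc = 122 W

P_delivered ≈ 122 W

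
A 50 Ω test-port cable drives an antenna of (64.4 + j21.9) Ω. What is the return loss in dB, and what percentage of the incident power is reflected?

Γ = (14.4 + j21.9)/(114.4 + j21.9), |Γ| = 0.225
RL = −20·log₁₀(0.225) = 13 dB
P_refl/P_inc = |Γ|² = 0.0506

RL ≈ 13 dB; 5.06% of incident power reflected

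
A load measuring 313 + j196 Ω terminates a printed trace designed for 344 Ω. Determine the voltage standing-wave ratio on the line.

Γ = (Z_L − Z_0)/(Z_L + Z_0) = (-31 + j196)/(657 + j196)
|Γ| = 198/686 = 0.289
VSWR = (1 + |Γ|)/(1 − |Γ|) = 1.29/0.711

VSWR ≈ 1.81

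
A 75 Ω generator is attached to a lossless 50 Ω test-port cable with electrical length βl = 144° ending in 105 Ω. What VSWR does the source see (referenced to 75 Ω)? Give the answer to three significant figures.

VSWR ≈ 2.11

tan(βl) = -0.727
Z_in = Z_0·(Z_L + jZ_0·tanβl)/(Z_0 + jZ_L·tanβl) = 48.2 + j37.2 Ω
Γ_s = (Z_in − Z_s)/(Z_in + Z_s) = (-26.8 + j37.2)/(123 + j37.2), |Γ_s| = 0.356
VSWR = (1 + |Γ_s|)/(1 − |Γ_s|)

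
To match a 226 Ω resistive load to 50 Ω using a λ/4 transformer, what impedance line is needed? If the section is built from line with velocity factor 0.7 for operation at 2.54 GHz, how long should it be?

Z_qwt ≈ 106 Ω; length ≈ 2.07 cm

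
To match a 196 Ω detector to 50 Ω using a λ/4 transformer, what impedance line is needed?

Z_qwt ≈ 99 Ω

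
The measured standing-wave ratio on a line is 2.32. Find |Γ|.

|Γ| = (S − 1)/(S + 1) = (2.32 − 1)/(2.32 + 1) = 1.32/3.32

|Γ| ≈ 0.398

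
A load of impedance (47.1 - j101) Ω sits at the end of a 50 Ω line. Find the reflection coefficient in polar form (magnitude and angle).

Γ = (Z_L − Z_0)/(Z_L + Z_0) = (-2.9 − j101)/(97.1 − j101)
|Γ| = 101/140 = 0.721

Γ ≈ 0.721 ∠ -45.5°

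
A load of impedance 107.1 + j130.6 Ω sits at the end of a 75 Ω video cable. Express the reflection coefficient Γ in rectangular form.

Γ ≈ 0.456 + j0.39

Γ = (Z_L − Z_0)/(Z_L + Z_0) = (32.1 + j130.6)/(182.1 + j130.6)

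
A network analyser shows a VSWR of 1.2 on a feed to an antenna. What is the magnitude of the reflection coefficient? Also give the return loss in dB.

|Γ| = (S − 1)/(S + 1) = (1.2 − 1)/(1.2 + 1) = 0.2/2.2
RL = −20·log₁₀|Γ| = −20·log₁₀(0.0909)

|Γ| ≈ 0.0909; return loss ≈ 20.8 dB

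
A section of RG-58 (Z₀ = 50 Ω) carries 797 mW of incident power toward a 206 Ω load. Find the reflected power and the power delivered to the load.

P_reflected ≈ 296 mW; P_delivered ≈ 501 mW

Γ = (206 − 50)/(206 + 50) = 0.609
|Γ|² = 0.371
P_refl = |Γ|²·P_inc = 296 mW, P_del = (1 − |Γ|²)·P_inc = 501 mW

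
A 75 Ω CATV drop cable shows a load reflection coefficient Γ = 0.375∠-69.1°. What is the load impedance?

Z_L = Z_0·(1 + Γ)/(1 − Γ) = 75·(1.13 − j0.35)/(0.866 + j0.35)

Z_L ≈ 73.8 − j60.2 Ω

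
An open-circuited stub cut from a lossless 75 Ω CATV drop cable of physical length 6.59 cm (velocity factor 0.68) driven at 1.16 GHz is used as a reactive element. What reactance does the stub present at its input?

λ = v/f = 0.68·c / 1.16 GHz = 0.176 m
βl = 2π·l/λ = 2π × 0.375 = 135°
tan(βl) = -1
For an open-circuited stub, Z_in = −jZ_0·cot(βl) = −jZ_0/tan(βl)

X_in ≈ 74.7 Ω (inductive)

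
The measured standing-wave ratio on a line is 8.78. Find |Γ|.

|Γ| ≈ 0.796

|Γ| = (S − 1)/(S + 1) = (8.78 − 1)/(8.78 + 1) = 7.78/9.78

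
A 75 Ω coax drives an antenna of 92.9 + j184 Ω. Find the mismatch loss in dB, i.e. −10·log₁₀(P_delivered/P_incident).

mismatch loss ≈ 3.48 dB

Γ = (17.9 + j184)/(167.9 + j184), |Γ| = 0.742
|Γ|² = 0.551, so P_del/P_inc = 1 − |Γ|² = 0.449
ML = −10·log₁₀(1 − |Γ|²)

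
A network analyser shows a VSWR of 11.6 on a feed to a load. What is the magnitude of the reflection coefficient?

|Γ| ≈ 0.841

|Γ| = (S − 1)/(S + 1) = (11.6 − 1)/(11.6 + 1) = 10.6/12.6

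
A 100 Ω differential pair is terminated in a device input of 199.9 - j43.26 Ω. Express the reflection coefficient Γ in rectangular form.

Γ = (Z_L − Z_0)/(Z_L + Z_0) = (99.9 − j43.26)/(299.9 − j43.26)

Γ ≈ 0.347 − j0.0942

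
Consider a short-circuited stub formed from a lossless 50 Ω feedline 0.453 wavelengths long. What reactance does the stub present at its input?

βl = 2π × 0.453 = 163°
tan(βl) = -0.304
For a short-circuited stub, Z_in = jZ_0·tan(βl)

X_in ≈ -15.2 Ω (capacitive)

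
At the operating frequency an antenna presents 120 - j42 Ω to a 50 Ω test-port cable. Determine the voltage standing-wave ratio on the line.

VSWR ≈ 2.75

Γ = (Z_L − Z_0)/(Z_L + Z_0) = (70 − j42)/(170 − j42)
|Γ| = 81.6/175 = 0.466
VSWR = (1 + |Γ|)/(1 − |Γ|) = 1.47/0.534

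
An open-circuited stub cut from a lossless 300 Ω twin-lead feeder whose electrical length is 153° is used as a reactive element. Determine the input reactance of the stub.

X_in ≈ 589 Ω (inductive)

tan(βl) = -0.51
For an open-circuited stub, Z_in = −jZ_0·cot(βl) = −jZ_0/tan(βl)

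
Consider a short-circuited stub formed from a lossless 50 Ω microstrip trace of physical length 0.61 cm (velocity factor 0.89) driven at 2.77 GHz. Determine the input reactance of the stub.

λ = v/f = 0.89·c / 2.77 GHz = 0.0964 m
βl = 2π·l/λ = 2π × 0.0633 = 22.8°
tan(βl) = 0.42
For a short-circuited stub, Z_in = jZ_0·tan(βl)

X_in ≈ 21 Ω (inductive)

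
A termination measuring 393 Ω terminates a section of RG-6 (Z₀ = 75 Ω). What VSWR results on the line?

VSWR ≈ 5.24

Γ = (393 − 75)/(393 + 75) = 0.679
VSWR = (1 + 0.679)/(1 − 0.679)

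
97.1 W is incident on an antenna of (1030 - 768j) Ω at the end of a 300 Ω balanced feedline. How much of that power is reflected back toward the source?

|Γ| = |(730 − j768)/(1330 − j768)| = 0.69
|Γ|² = 0.476
P_refl = |Γ|²·P_inc = 46.2 W, P_del = (1 − |Γ|²)·P_inc = 50.9 W

P_reflected ≈ 46.2 W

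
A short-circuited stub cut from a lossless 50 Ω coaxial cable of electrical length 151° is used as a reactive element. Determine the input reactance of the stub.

tan(βl) = -0.554
For a short-circuited stub, Z_in = jZ_0·tan(βl)

X_in ≈ -27.7 Ω (capacitive)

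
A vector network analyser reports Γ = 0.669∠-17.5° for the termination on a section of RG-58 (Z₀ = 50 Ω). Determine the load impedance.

Z_L = Z_0·(1 + Γ)/(1 − Γ) = 50·(1.64 − j0.201)/(0.362 + j0.201)

Z_L ≈ 161 − j117 Ω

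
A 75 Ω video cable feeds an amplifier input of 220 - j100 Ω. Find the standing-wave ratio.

VSWR ≈ 3.6

Γ = (Z_L − Z_0)/(Z_L + Z_0) = (145 − j100)/(295 − j100)
|Γ| = 176/311 = 0.565
VSWR = (1 + |Γ|)/(1 − |Γ|) = 1.57/0.435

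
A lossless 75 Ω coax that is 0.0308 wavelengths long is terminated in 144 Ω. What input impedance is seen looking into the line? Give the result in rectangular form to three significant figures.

Z_in ≈ 131 − j34.6 Ω

βl = 2π × 0.0308 = 11.1°
tan(βl) = tan(11.1°) = 0.196
Z_in = Z_0·(Z_L + jZ_0·tanβl)/(Z_0 + jZ_L·tanβl)
     = 75·(144 + j14.7)/(75 + j28.2)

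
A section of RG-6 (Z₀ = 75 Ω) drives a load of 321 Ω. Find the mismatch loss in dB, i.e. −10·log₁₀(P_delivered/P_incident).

mismatch loss ≈ 2.12 dB

Γ = (321 − 75)/(321 + 75) = 0.621
|Γ|² = 0.386, so P_del/P_inc = 1 − |Γ|² = 0.614
ML = −10·log₁₀(1 − |Γ|²)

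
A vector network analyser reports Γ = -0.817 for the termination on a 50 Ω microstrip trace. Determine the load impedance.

Z_L ≈ 5.04 Ω

Z_L = Z_0·(1 + Γ)/(1 − Γ) = 50·(0.183)/(1.82)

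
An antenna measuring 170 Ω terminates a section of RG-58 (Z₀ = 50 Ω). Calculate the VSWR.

VSWR ≈ 3.4

Γ = (170 − 50)/(170 + 50) = 0.545
VSWR = (1 + 0.545)/(1 − 0.545)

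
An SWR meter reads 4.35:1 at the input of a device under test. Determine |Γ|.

|Γ| ≈ 0.626

|Γ| = (S − 1)/(S + 1) = (4.35 − 1)/(4.35 + 1) = 3.35/5.35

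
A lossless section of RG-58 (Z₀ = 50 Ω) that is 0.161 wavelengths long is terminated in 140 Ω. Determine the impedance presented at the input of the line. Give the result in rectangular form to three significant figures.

βl = 2π × 0.161 = 58°
tan(βl) = tan(58°) = 1.6
Z_in = Z_0·(Z_L + jZ_0·tanβl)/(Z_0 + jZ_L·tanβl)
     = 50·(140 + j79.9)/(50 + j224)

Z_in ≈ 23.7 − j26 Ω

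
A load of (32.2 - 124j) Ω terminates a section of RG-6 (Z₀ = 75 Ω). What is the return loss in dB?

RL ≈ 1.94 dB

Γ = (-42.8 − j124)/(107.2 − j124), |Γ| = 0.8
RL = −20·log₁₀|Γ| = −20·log₁₀(0.8)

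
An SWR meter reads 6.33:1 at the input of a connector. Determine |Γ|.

|Γ| = (S − 1)/(S + 1) = (6.33 − 1)/(6.33 + 1) = 5.33/7.33

|Γ| ≈ 0.727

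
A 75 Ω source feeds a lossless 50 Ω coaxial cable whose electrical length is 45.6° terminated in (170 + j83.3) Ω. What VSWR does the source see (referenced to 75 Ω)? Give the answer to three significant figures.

tan(βl) = 1.02
Z_in = Z_0·(Z_L + jZ_0·tanβl)/(Z_0 + jZ_L·tanβl) = 27.7 − j54.6 Ω
Γ_s = (Z_in − Z_s)/(Z_in + Z_s) = (-47.3 − j54.6)/(103 − j54.6), |Γ_s| = 0.621
VSWR = (1 + |Γ_s|)/(1 − |Γ_s|)

VSWR ≈ 4.28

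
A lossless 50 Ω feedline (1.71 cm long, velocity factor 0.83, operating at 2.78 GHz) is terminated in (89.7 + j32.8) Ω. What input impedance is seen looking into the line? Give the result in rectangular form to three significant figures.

λ = v/f = 0.83·c / 2.78 GHz = 0.0896 m
βl = 2π·l/λ = 2π × 0.191 = 68.7°
tan(βl) = tan(68.7°) = 2.57
Z_in = Z_0·(Z_L + jZ_0·tanβl)/(Z_0 + jZ_L·tanβl)
     = 50·(89.7 + j161)/(-34.3 + j230)

Z_in ≈ 31.4 − j24.1 Ω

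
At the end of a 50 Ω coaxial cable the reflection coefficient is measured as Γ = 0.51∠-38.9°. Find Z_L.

Z_L ≈ 79.3 − j68.7 Ω

Z_L = Z_0·(1 + Γ)/(1 − Γ) = 50·(1.4 − j0.32)/(0.603 + j0.32)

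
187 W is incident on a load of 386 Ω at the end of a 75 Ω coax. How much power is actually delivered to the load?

P_delivered ≈ 102 W

Γ = (386 − 75)/(386 + 75) = 0.675
|Γ|² = 0.455
P_refl = |Γ|²·P_inc = 85.1 W, P_del = (1 − |Γ|²)·P_inc = 102 W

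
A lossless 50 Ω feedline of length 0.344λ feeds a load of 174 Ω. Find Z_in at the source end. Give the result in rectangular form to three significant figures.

βl = 2π × 0.344 = 124°
tan(βl) = tan(124°) = -1.49
Z_in = Z_0·(Z_L + jZ_0·tanβl)/(Z_0 + jZ_L·tanβl)
     = 50·(174 − j74.6)/(50 − j260)

Z_in ≈ 20.1 + j29.7 Ω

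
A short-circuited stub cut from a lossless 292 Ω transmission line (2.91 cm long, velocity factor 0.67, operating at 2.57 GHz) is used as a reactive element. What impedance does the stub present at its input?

λ = v/f = 0.67·c / 2.57 GHz = 0.0782 m
βl = 2π·l/λ = 2π × 0.372 = 134°
tan(βl) = -1.04
For a short-circuited stub, Z_in = jZ_0·tan(βl)

Z_in ≈ −j303 Ω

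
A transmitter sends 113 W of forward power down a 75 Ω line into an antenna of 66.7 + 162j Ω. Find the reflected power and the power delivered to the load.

|Γ| = |(-8.3 + j162)/(141.7 + j162)| = 0.754
|Γ|² = 0.568
P_refl = |Γ|²·P_inc = 64.2 W, P_del = (1 − |Γ|²)·P_inc = 48.8 W

P_reflected ≈ 64.2 W; P_delivered ≈ 48.8 W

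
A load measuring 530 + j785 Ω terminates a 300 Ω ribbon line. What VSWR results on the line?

VSWR ≈ 6.04

Γ = (Z_L − Z_0)/(Z_L + Z_0) = (230 + j785)/(830 + j785)
|Γ| = 818/1140 = 0.716
VSWR = (1 + |Γ|)/(1 − |Γ|) = 1.72/0.284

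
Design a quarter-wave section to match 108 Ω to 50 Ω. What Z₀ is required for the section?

Z_qwt ≈ 73.5 Ω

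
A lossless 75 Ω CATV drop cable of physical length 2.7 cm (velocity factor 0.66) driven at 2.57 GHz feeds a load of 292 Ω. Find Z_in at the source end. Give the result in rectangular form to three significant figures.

Z_in ≈ 28.5 + j49.5 Ω

λ = v/f = 0.66·c / 2.57 GHz = 0.077 m
βl = 2π·l/λ = 2π × 0.35 = 126°
tan(βl) = tan(126°) = -1.37
Z_in = Z_0·(Z_L + jZ_0·tanβl)/(Z_0 + jZ_L·tanβl)
     = 75·(292 − j103)/(75 − j399)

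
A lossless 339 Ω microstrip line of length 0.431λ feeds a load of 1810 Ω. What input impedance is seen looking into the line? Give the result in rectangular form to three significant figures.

βl = 2π × 0.431 = 155°
tan(βl) = tan(155°) = -0.463
Z_in = Z_0·(Z_L + jZ_0·tanβl)/(Z_0 + jZ_L·tanβl)
     = 339·(1810 − j157)/(339 − j838)

Z_in ≈ 309 + j607 Ω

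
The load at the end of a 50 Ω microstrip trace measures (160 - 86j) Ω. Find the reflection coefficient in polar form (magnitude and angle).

Γ = (Z_L − Z_0)/(Z_L + Z_0) = (110 − j86)/(210 − j86)
|Γ| = 140/227 = 0.615

Γ ≈ 0.615 ∠ -15.7°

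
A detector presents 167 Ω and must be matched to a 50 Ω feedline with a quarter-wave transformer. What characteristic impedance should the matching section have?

Z_qwt = √(Z_0·R_L) = √(50 × 167) = √8350

Z_qwt ≈ 91.4 Ω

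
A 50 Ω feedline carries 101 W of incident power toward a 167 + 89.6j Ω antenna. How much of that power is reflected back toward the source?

|Γ| = |(117 + j89.6)/(217 + j89.6)| = 0.628
|Γ|² = 0.394
P_refl = |Γ|²·P_inc = 39.8 W, P_del = (1 − |Γ|²)·P_inc = 61.2 W

P_reflected ≈ 39.8 W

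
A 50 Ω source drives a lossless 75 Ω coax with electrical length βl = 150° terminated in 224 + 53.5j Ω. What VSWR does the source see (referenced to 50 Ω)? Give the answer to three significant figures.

tan(βl) = -0.577
Z_in = Z_0·(Z_L + jZ_0·tanβl)/(Z_0 + jZ_L·tanβl) = 60.1 + j80.7 Ω
Γ_s = (Z_in − Z_s)/(Z_in + Z_s) = (10.1 + j80.7)/(110 + j80.7), |Γ_s| = 0.596
VSWR = (1 + |Γ_s|)/(1 − |Γ_s|)

VSWR ≈ 3.94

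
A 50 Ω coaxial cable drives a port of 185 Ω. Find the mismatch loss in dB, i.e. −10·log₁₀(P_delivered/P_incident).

Γ = (185 − 50)/(185 + 50) = 0.574
|Γ|² = 0.33, so P_del/P_inc = 1 − |Γ|² = 0.67
ML = −10·log₁₀(1 − |Γ|²)

mismatch loss ≈ 1.74 dB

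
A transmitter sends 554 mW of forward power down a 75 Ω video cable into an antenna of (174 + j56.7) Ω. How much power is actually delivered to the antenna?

P_delivered ≈ 443 mW

|Γ| = |(99 + j56.7)/(249 + j56.7)| = 0.447
|Γ|² = 0.2
P_refl = |Γ|²·P_inc = 111 mW, P_del = (1 − |Γ|²)·P_inc = 443 mW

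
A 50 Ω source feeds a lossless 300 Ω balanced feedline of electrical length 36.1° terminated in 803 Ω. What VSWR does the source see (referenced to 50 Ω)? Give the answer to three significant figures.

tan(βl) = 0.729
Z_in = Z_0·(Z_L + jZ_0·tanβl)/(Z_0 + jZ_L·tanβl) = 256 − j280 Ω
Γ_s = (Z_in − Z_s)/(Z_in + Z_s) = (206 − j280)/(306 − j280), |Γ_s| = 0.838
VSWR = (1 + |Γ_s|)/(1 − |Γ_s|)

VSWR ≈ 11.4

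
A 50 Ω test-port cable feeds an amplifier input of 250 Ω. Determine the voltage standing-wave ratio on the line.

Γ = (250 − 50)/(250 + 50) = 0.667
VSWR = (1 + 0.667)/(1 − 0.667)

VSWR ≈ 5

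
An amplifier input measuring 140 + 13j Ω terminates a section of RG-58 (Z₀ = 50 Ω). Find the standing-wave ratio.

VSWR ≈ 2.83

Γ = (Z_L − Z_0)/(Z_L + Z_0) = (90 + j13)/(190 + j13)
|Γ| = 90.9/190 = 0.477
VSWR = (1 + |Γ|)/(1 − |Γ|) = 1.48/0.523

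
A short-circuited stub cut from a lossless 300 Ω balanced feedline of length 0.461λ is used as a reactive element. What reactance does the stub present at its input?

βl = 2π × 0.461 = 166°
tan(βl) = -0.25
For a short-circuited stub, Z_in = jZ_0·tan(βl)

X_in ≈ -75 Ω (capacitive)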